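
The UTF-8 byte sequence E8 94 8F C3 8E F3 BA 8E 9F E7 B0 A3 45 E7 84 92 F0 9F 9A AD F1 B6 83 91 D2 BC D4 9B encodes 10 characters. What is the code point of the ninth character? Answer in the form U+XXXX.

U+04BC

Offset 0: leading byte 0xE8 = 11101000 → 3-byte char #1 = E8 94 8F.
Offset 3: leading byte 0xC3 = 11000011 → 2-byte char #2 = C3 8E.
Offset 5: leading byte 0xF3 = 11110011 → 4-byte char #3 = F3 BA 8E 9F.
Offset 9: leading byte 0xE7 = 11100111 → 3-byte char #4 = E7 B0 A3.
Offset 12: leading byte 0x45 = 01000101 → 1-byte char #5 = 45.
Offset 13: leading byte 0xE7 = 11100111 → 3-byte char #6 = E7 84 92.
Offset 16: leading byte 0xF0 = 11110000 → 4-byte char #7 = F0 9F 9A AD.
Offset 20: leading byte 0xF1 = 11110001 → 4-byte char #8 = F1 B6 83 91.
Offset 24: leading byte 0xD2 = 11010010 → 2-byte char #9 = D2 BC.
Leading byte 0xD2 = 11010010 matches 110xxxxx → 2-byte sequence.
Byte 1: 0xD2 = 11010010, payload 10010 (5 bits).
Byte 2: 0xBC = 10111100 (10xxxxxx ✓), payload 111100.
Concatenate: 10010111100 = 0x4BC (11 bits → U+04BC).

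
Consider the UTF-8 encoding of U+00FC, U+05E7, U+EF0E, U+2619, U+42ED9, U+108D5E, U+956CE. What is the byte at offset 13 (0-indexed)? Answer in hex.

U+00FC → 2-byte form C3 BC at offsets 0–1.
U+05E7 → 2-byte form D7 A7 at offsets 2–3.
U+EF0E → 3-byte form EE BC 8E at offsets 4–6.
U+2619 → 3-byte form E2 98 99 at offsets 7–9.
U+42ED9 → 4-byte form F1 82 BB 99 at offsets 10–13.
Offset 13 falls in char 5's range; it's byte 4 of F1 82 BB 99 = 0x99.

0x99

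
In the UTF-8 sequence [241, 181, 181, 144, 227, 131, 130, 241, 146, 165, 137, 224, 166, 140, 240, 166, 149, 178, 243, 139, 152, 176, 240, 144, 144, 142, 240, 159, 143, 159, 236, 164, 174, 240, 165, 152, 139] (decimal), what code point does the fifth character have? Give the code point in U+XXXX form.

Offset 0: leading byte 0xF1 = 11110001 → 4-byte char #1 = F1 B5 B5 90.
Offset 4: leading byte 0xE3 = 11100011 → 3-byte char #2 = E3 83 82.
Offset 7: leading byte 0xF1 = 11110001 → 4-byte char #3 = F1 92 A5 89.
Offset 11: leading byte 0xE0 = 11100000 → 3-byte char #4 = E0 A6 8C.
Offset 14: leading byte 0xF0 = 11110000 → 4-byte char #5 = F0 A6 95 B2.
Leading byte 0xF0 = 11110000 matches 11110xxx → 4-byte sequence.
Byte 1: 0xF0 = 11110000, payload 000 (3 bits).
Byte 2: 0xA6 = 10100110 (10xxxxxx ✓), payload 100110.
Byte 3: 0x95 = 10010101 (10xxxxxx ✓), payload 010101.
Byte 4: 0xB2 = 10110010 (10xxxxxx ✓), payload 110010.
Concatenate: 000100110010101110010 = 0x26572 (21 bits → U+26572).

U+26572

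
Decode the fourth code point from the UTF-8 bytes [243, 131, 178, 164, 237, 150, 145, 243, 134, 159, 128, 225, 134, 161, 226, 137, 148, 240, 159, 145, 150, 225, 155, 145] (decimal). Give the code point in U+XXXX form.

Offset 0: leading byte 0xF3 = 11110011 → 4-byte char #1 = F3 83 B2 A4.
Offset 4: leading byte 0xED = 11101101 → 3-byte char #2 = ED 96 91.
Offset 7: leading byte 0xF3 = 11110011 → 4-byte char #3 = F3 86 9F 80.
Offset 11: leading byte 0xE1 = 11100001 → 3-byte char #4 = E1 86 A1.
Leading byte 0xE1 = 11100001 matches 1110xxxx → 3-byte sequence.
Byte 1: 0xE1 = 11100001, payload 0001 (4 bits).
Byte 2: 0x86 = 10000110 (10xxxxxx ✓), payload 000110.
Byte 3: 0xA1 = 10100001 (10xxxxxx ✓), payload 100001.
Concatenate: 0001000110100001 = 0x11A1 (16 bits → U+11A1).

U+11A1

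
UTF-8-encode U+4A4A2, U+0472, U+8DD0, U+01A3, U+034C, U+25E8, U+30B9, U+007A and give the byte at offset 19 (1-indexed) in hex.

0xB9

1-indexed offset 19 is 0-indexed offset 18.
U+4A4A2 → 4-byte form F1 8A 92 A2 at offsets 0–3.
U+0472 → 2-byte form D1 B2 at offsets 4–5.
U+8DD0 → 3-byte form E8 B7 90 at offsets 6–8.
U+01A3 → 2-byte form C6 A3 at offsets 9–10.
U+034C → 2-byte form CD 8C at offsets 11–12.
U+25E8 → 3-byte form E2 97 A8 at offsets 13–15.
U+30B9 → 3-byte form E3 82 B9 at offsets 16–18.
Offset 18 falls in char 7's range; it's byte 3 of E3 82 B9 = 0xB9.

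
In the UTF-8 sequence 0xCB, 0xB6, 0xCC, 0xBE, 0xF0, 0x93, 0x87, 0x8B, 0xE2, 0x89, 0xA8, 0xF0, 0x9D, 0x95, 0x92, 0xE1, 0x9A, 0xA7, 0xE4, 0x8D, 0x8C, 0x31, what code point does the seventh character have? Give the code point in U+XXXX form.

U+434C

Offset 0: leading byte 0xCB = 11001011 → 2-byte char #1 = CB B6.
Offset 2: leading byte 0xCC = 11001100 → 2-byte char #2 = CC BE.
Offset 4: leading byte 0xF0 = 11110000 → 4-byte char #3 = F0 93 87 8B.
Offset 8: leading byte 0xE2 = 11100010 → 3-byte char #4 = E2 89 A8.
Offset 11: leading byte 0xF0 = 11110000 → 4-byte char #5 = F0 9D 95 92.
Offset 15: leading byte 0xE1 = 11100001 → 3-byte char #6 = E1 9A A7.
Offset 18: leading byte 0xE4 = 11100100 → 3-byte char #7 = E4 8D 8C.
Leading byte 0xE4 = 11100100 matches 1110xxxx → 3-byte sequence.
Byte 1: 0xE4 = 11100100, payload 0100 (4 bits).
Byte 2: 0x8D = 10001101 (10xxxxxx ✓), payload 001101.
Byte 3: 0x8C = 10001100 (10xxxxxx ✓), payload 001100.
Concatenate: 0100001101001100 = 0x434C (16 bits → U+434C).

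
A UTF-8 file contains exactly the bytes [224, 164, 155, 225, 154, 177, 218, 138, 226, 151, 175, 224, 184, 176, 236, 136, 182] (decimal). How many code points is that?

6

Byte at offset 0: 0xE0 = 11100000 → 3-byte char (#1). Advance 3.
Byte at offset 3: 0xE1 = 11100001 → 3-byte char (#2). Advance 3.
Byte at offset 6: 0xDA = 11011010 → 2-byte char (#3). Advance 2.
Byte at offset 8: 0xE2 = 11100010 → 3-byte char (#4). Advance 3.
Byte at offset 11: 0xE0 = 11100000 → 3-byte char (#5). Advance 3.
Byte at offset 14: 0xEC = 11101100 → 3-byte char (#6). Advance 3.
Reached end at offset 17 after 6 code points.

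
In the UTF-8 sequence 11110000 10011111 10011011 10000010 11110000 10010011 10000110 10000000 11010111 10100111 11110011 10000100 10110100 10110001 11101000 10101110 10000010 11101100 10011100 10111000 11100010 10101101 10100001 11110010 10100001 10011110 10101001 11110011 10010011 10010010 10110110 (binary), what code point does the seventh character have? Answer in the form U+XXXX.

U+2B61

Offset 0: leading byte 0xF0 = 11110000 → 4-byte char #1 = F0 9F 9B 82.
Offset 4: leading byte 0xF0 = 11110000 → 4-byte char #2 = F0 93 86 80.
Offset 8: leading byte 0xD7 = 11010111 → 2-byte char #3 = D7 A7.
Offset 10: leading byte 0xF3 = 11110011 → 4-byte char #4 = F3 84 B4 B1.
Offset 14: leading byte 0xE8 = 11101000 → 3-byte char #5 = E8 AE 82.
Offset 17: leading byte 0xEC = 11101100 → 3-byte char #6 = EC 9C B8.
Offset 20: leading byte 0xE2 = 11100010 → 3-byte char #7 = E2 AD A1.
Leading byte 0xE2 = 11100010 matches 1110xxxx → 3-byte sequence.
Byte 1: 0xE2 = 11100010, payload 0010 (4 bits).
Byte 2: 0xAD = 10101101 (10xxxxxx ✓), payload 101101.
Byte 3: 0xA1 = 10100001 (10xxxxxx ✓), payload 100001.
Concatenate: 0010101101100001 = 0x2B61 (16 bits → U+2B61).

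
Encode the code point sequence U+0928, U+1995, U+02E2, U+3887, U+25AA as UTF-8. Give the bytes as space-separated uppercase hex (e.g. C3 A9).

E0 A4 A8 E1 A6 95 CB A2 E3 A2 87 E2 96 AA

U+0928: 3-byte form → E0 A4 A8.
U+1995: 3-byte form → E1 A6 95.
U+02E2: 2-byte form → CB A2.
U+3887: 3-byte form → E3 A2 87.
U+25AA: 3-byte form → E2 96 AA.
Concatenated (14 bytes): E0 A4 A8 E1 A6 95 CB A2 E3 A2 87 E2 96 AA.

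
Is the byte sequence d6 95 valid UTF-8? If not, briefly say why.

Leading byte 0xD6 = 11010110 → 2-byte form.
Continuation bytes 0x95=10010101 all match 10xxxxxx.
Decoded value 0x595 is ≥ 0x80 (shortest form) and not a surrogate.

valid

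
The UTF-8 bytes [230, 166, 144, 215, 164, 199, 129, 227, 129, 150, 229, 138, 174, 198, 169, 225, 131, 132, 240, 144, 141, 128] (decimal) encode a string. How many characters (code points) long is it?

8

Byte at offset 0: 0xE6 = 11100110 → 3-byte char (#1). Advance 3.
Byte at offset 3: 0xD7 = 11010111 → 2-byte char (#2). Advance 2.
Byte at offset 5: 0xC7 = 11000111 → 2-byte char (#3). Advance 2.
Byte at offset 7: 0xE3 = 11100011 → 3-byte char (#4). Advance 3.
Byte at offset 10: 0xE5 = 11100101 → 3-byte char (#5). Advance 3.
Byte at offset 13: 0xC6 = 11000110 → 2-byte char (#6). Advance 2.
Byte at offset 15: 0xE1 = 11100001 → 3-byte char (#7). Advance 3.
Byte at offset 18: 0xF0 = 11110000 → 4-byte char (#8). Advance 4.
Reached end at offset 22 after 8 code points.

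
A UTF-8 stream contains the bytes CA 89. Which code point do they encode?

Leading byte 0xCA = 11001010 matches 110xxxxx → 2-byte sequence.
Byte 1: 0xCA = 11001010, payload 01010 (5 bits).
Byte 2: 0x89 = 10001001 (10xxxxxx ✓), payload 001001.
Concatenate: 01010001001 = 0x289 (11 bits → U+0289).

U+0289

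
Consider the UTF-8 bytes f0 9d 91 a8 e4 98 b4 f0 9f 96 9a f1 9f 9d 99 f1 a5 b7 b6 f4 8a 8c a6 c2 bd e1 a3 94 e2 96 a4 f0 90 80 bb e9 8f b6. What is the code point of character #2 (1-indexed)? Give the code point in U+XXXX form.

Offset 0: leading byte 0xF0 = 11110000 → 4-byte char #1 = F0 9D 91 A8.
Offset 4: leading byte 0xE4 = 11100100 → 3-byte char #2 = E4 98 B4.
Leading byte 0xE4 = 11100100 matches 1110xxxx → 3-byte sequence.
Byte 1: 0xE4 = 11100100, payload 0100 (4 bits).
Byte 2: 0x98 = 10011000 (10xxxxxx ✓), payload 011000.
Byte 3: 0xB4 = 10110100 (10xxxxxx ✓), payload 110100.
Concatenate: 0100011000110100 = 0x4634 (16 bits → U+4634).

U+4634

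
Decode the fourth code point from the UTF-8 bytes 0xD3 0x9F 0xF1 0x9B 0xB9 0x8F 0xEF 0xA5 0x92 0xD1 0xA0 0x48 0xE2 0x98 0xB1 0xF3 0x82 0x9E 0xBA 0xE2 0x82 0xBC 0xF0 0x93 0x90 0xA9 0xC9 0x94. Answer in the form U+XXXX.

Offset 0: leading byte 0xD3 = 11010011 → 2-byte char #1 = D3 9F.
Offset 2: leading byte 0xF1 = 11110001 → 4-byte char #2 = F1 9B B9 8F.
Offset 6: leading byte 0xEF = 11101111 → 3-byte char #3 = EF A5 92.
Offset 9: leading byte 0xD1 = 11010001 → 2-byte char #4 = D1 A0.
Leading byte 0xD1 = 11010001 matches 110xxxxx → 2-byte sequence.
Byte 1: 0xD1 = 11010001, payload 10001 (5 bits).
Byte 2: 0xA0 = 10100000 (10xxxxxx ✓), payload 100000.
Concatenate: 10001100000 = 0x460 (11 bits → U+0460).

U+0460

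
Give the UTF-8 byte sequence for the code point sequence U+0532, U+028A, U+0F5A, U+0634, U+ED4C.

D4 B2 CA 8A E0 BD 9A D8 B4 EE B5 8C

U+0532: 2-byte form → D4 B2.
U+028A: 2-byte form → CA 8A.
U+0F5A: 3-byte form → E0 BD 9A.
U+0634: 2-byte form → D8 B4.
U+ED4C: 3-byte form → EE B5 8C.
Concatenated (12 bytes): D4 B2 CA 8A E0 BD 9A D8 B4 EE B5 8C.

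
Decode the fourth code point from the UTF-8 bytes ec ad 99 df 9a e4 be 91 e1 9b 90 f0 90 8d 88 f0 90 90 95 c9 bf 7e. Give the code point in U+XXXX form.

Offset 0: leading byte 0xEC = 11101100 → 3-byte char #1 = EC AD 99.
Offset 3: leading byte 0xDF = 11011111 → 2-byte char #2 = DF 9A.
Offset 5: leading byte 0xE4 = 11100100 → 3-byte char #3 = E4 BE 91.
Offset 8: leading byte 0xE1 = 11100001 → 3-byte char #4 = E1 9B 90.
Leading byte 0xE1 = 11100001 matches 1110xxxx → 3-byte sequence.
Byte 1: 0xE1 = 11100001, payload 0001 (4 bits).
Byte 2: 0x9B = 10011011 (10xxxxxx ✓), payload 011011.
Byte 3: 0x90 = 10010000 (10xxxxxx ✓), payload 010000.
Concatenate: 0001011011010000 = 0x16D0 (16 bits → U+16D0).

U+16D0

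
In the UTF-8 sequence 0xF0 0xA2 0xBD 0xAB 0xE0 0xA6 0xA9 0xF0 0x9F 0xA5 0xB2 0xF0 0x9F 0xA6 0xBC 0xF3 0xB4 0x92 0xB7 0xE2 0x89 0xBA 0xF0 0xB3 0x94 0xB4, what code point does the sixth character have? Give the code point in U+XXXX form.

U+227A

Offset 0: leading byte 0xF0 = 11110000 → 4-byte char #1 = F0 A2 BD AB.
Offset 4: leading byte 0xE0 = 11100000 → 3-byte char #2 = E0 A6 A9.
Offset 7: leading byte 0xF0 = 11110000 → 4-byte char #3 = F0 9F A5 B2.
Offset 11: leading byte 0xF0 = 11110000 → 4-byte char #4 = F0 9F A6 BC.
Offset 15: leading byte 0xF3 = 11110011 → 4-byte char #5 = F3 B4 92 B7.
Offset 19: leading byte 0xE2 = 11100010 → 3-byte char #6 = E2 89 BA.
Leading byte 0xE2 = 11100010 matches 1110xxxx → 3-byte sequence.
Byte 1: 0xE2 = 11100010, payload 0010 (4 bits).
Byte 2: 0x89 = 10001001 (10xxxxxx ✓), payload 001001.
Byte 3: 0xBA = 10111010 (10xxxxxx ✓), payload 111010.
Concatenate: 0010001001111010 = 0x227A (16 bits → U+227A).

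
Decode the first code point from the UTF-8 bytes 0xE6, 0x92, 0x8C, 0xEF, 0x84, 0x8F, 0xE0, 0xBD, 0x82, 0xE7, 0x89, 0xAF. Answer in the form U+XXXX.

Offset 0: leading byte 0xE6 = 11100110 → 3-byte char #1 = E6 92 8C.
Leading byte 0xE6 = 11100110 matches 1110xxxx → 3-byte sequence.
Byte 1: 0xE6 = 11100110, payload 0110 (4 bits).
Byte 2: 0x92 = 10010010 (10xxxxxx ✓), payload 010010.
Byte 3: 0x8C = 10001100 (10xxxxxx ✓), payload 001100.
Concatenate: 0110010010001100 = 0x648C (16 bits → U+648C).

U+648C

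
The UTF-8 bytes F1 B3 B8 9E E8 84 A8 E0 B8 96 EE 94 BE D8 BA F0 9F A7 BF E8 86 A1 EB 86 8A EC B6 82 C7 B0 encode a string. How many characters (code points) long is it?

Byte at offset 0: 0xF1 = 11110001 → 4-byte char (#1). Advance 4.
Byte at offset 4: 0xE8 = 11101000 → 3-byte char (#2). Advance 3.
Byte at offset 7: 0xE0 = 11100000 → 3-byte char (#3). Advance 3.
Byte at offset 10: 0xEE = 11101110 → 3-byte char (#4). Advance 3.
Byte at offset 13: 0xD8 = 11011000 → 2-byte char (#5). Advance 2.
Byte at offset 15: 0xF0 = 11110000 → 4-byte char (#6). Advance 4.
Byte at offset 19: 0xE8 = 11101000 → 3-byte char (#7). Advance 3.
Byte at offset 22: 0xEB = 11101011 → 3-byte char (#8). Advance 3.
Byte at offset 25: 0xEC = 11101100 → 3-byte char (#9). Advance 3.
Byte at offset 28: 0xC7 = 11000111 → 2-byte char (#10). Advance 2.
Reached end at offset 30 after 10 code points.

10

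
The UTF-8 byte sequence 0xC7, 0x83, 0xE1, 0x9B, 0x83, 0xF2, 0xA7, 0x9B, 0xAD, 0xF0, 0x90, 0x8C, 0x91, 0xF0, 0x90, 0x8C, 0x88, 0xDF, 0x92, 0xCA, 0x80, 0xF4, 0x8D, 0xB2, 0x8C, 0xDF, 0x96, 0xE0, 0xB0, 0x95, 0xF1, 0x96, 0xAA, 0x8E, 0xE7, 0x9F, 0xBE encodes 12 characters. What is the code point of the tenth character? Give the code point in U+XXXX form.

Offset 0: leading byte 0xC7 = 11000111 → 2-byte char #1 = C7 83.
Offset 2: leading byte 0xE1 = 11100001 → 3-byte char #2 = E1 9B 83.
Offset 5: leading byte 0xF2 = 11110010 → 4-byte char #3 = F2 A7 9B AD.
Offset 9: leading byte 0xF0 = 11110000 → 4-byte char #4 = F0 90 8C 91.
Offset 13: leading byte 0xF0 = 11110000 → 4-byte char #5 = F0 90 8C 88.
Offset 17: leading byte 0xDF = 11011111 → 2-byte char #6 = DF 92.
Offset 19: leading byte 0xCA = 11001010 → 2-byte char #7 = CA 80.
Offset 21: leading byte 0xF4 = 11110100 → 4-byte char #8 = F4 8D B2 8C.
Offset 25: leading byte 0xDF = 11011111 → 2-byte char #9 = DF 96.
Offset 27: leading byte 0xE0 = 11100000 → 3-byte char #10 = E0 B0 95.
Leading byte 0xE0 = 11100000 matches 1110xxxx → 3-byte sequence.
Byte 1: 0xE0 = 11100000, payload 0000 (4 bits).
Byte 2: 0xB0 = 10110000 (10xxxxxx ✓), payload 110000.
Byte 3: 0x95 = 10010101 (10xxxxxx ✓), payload 010101.
Concatenate: 0000110000010101 = 0xC15 (16 bits → U+0C15).

U+0C15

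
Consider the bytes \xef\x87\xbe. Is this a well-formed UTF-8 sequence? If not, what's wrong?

valid

Leading byte 0xEF = 11101111 → 3-byte form.
Continuation bytes 0x87=10000111, 0xBE=10111110 all match 10xxxxxx.
Decoded value 0xF1FE is ≥ 0x800 (shortest form) and not a surrogate.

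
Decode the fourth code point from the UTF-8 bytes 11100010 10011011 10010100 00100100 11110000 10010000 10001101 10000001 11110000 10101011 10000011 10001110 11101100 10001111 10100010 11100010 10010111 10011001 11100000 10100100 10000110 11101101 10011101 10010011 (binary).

Offset 0: leading byte 0xE2 = 11100010 → 3-byte char #1 = E2 9B 94.
Offset 3: leading byte 0x24 = 00100100 → 1-byte char #2 = 24.
Offset 4: leading byte 0xF0 = 11110000 → 4-byte char #3 = F0 90 8D 81.
Offset 8: leading byte 0xF0 = 11110000 → 4-byte char #4 = F0 AB 83 8E.
Leading byte 0xF0 = 11110000 matches 11110xxx → 4-byte sequence.
Byte 1: 0xF0 = 11110000, payload 000 (3 bits).
Byte 2: 0xAB = 10101011 (10xxxxxx ✓), payload 101011.
Byte 3: 0x83 = 10000011 (10xxxxxx ✓), payload 000011.
Byte 4: 0x8E = 10001110 (10xxxxxx ✓), payload 001110.
Concatenate: 000101011000011001110 = 0x2B0CE (21 bits → U+2B0CE).

U+2B0CE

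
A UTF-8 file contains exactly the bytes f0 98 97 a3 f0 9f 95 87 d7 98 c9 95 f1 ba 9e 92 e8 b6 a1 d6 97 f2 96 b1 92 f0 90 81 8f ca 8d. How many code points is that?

Byte at offset 0: 0xF0 = 11110000 → 4-byte char (#1). Advance 4.
Byte at offset 4: 0xF0 = 11110000 → 4-byte char (#2). Advance 4.
Byte at offset 8: 0xD7 = 11010111 → 2-byte char (#3). Advance 2.
Byte at offset 10: 0xC9 = 11001001 → 2-byte char (#4). Advance 2.
Byte at offset 12: 0xF1 = 11110001 → 4-byte char (#5). Advance 4.
Byte at offset 16: 0xE8 = 11101000 → 3-byte char (#6). Advance 3.
Byte at offset 19: 0xD6 = 11010110 → 2-byte char (#7). Advance 2.
Byte at offset 21: 0xF2 = 11110010 → 4-byte char (#8). Advance 4.
Byte at offset 25: 0xF0 = 11110000 → 4-byte char (#9). Advance 4.
Byte at offset 29: 0xCA = 11001010 → 2-byte char (#10). Advance 2.
Reached end at offset 31 after 10 code points.

10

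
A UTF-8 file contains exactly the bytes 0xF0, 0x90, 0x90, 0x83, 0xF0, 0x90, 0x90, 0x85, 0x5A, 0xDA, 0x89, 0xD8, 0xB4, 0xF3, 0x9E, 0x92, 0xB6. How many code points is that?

Byte at offset 0: 0xF0 = 11110000 → 4-byte char (#1). Advance 4.
Byte at offset 4: 0xF0 = 11110000 → 4-byte char (#2). Advance 4.
Byte at offset 8: 0x5A = 01011010 → 1-byte char (#3). Advance 1.
Byte at offset 9: 0xDA = 11011010 → 2-byte char (#4). Advance 2.
Byte at offset 11: 0xD8 = 11011000 → 2-byte char (#5). Advance 2.
Byte at offset 13: 0xF3 = 11110011 → 4-byte char (#6). Advance 4.
Reached end at offset 17 after 6 code points.

6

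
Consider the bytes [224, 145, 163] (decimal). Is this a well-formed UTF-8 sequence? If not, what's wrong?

invalid (overlong encoding)

Leading byte 0xE0 = 11100000 → 3-byte form.
Continuation bytes all match 10xxxxxx. Payload decodes to 0x463.
But 0x463 < 0x800, the minimum for a 3-byte sequence — this is an overlong encoding.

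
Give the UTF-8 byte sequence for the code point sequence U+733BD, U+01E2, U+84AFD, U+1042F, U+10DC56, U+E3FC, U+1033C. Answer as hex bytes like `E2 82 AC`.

U+733BD: 4-byte form → F1 B3 8E BD.
U+01E2: 2-byte form → C7 A2.
U+84AFD: 4-byte form → F2 84 AB BD.
U+1042F: 4-byte form → F0 90 90 AF.
U+10DC56: 4-byte form → F4 8D B1 96.
U+E3FC: 3-byte form → EE 8F BC.
U+1033C: 4-byte form → F0 90 8C BC.
Concatenated (25 bytes): F1 B3 8E BD C7 A2 F2 84 AB BD F0 90 90 AF F4 8D B1 96 EE 8F BC F0 90 8C BC.

F1 B3 8E BD C7 A2 F2 84 AB BD F0 90 90 AF F4 8D B1 96 EE 8F BC F0 90 8C BC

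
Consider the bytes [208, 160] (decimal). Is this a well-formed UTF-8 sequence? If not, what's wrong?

valid

Leading byte 0xD0 = 11010000 → 2-byte form.
Continuation bytes 0xA0=10100000 all match 10xxxxxx.
Decoded value 0x420 is ≥ 0x80 (shortest form) and not a surrogate.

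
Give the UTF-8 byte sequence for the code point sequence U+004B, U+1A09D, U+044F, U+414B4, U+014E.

4B F0 9A 82 9D D1 8F F1 81 92 B4 C5 8E

U+004B: 1-byte form → 4B.
U+1A09D: 4-byte form → F0 9A 82 9D.
U+044F: 2-byte form → D1 8F.
U+414B4: 4-byte form → F1 81 92 B4.
U+014E: 2-byte form → C5 8E.
Concatenated (13 bytes): 4B F0 9A 82 9D D1 8F F1 81 92 B4 C5 8E.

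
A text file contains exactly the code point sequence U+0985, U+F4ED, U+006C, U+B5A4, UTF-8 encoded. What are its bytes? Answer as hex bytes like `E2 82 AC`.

U+0985: 3-byte form → E0 A6 85.
U+F4ED: 3-byte form → EF 93 AD.
U+006C: 1-byte form → 6C.
U+B5A4: 3-byte form → EB 96 A4.
Concatenated (10 bytes): E0 A6 85 EF 93 AD 6C EB 96 A4.

E0 A6 85 EF 93 AD 6C EB 96 A4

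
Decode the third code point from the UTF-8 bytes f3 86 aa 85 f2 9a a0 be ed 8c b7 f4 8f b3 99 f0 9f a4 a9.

Offset 0: leading byte 0xF3 = 11110011 → 4-byte char #1 = F3 86 AA 85.
Offset 4: leading byte 0xF2 = 11110010 → 4-byte char #2 = F2 9A A0 BE.
Offset 8: leading byte 0xED = 11101101 → 3-byte char #3 = ED 8C B7.
Leading byte 0xED = 11101101 matches 1110xxxx → 3-byte sequence.
Byte 1: 0xED = 11101101, payload 1101 (4 bits).
Byte 2: 0x8C = 10001100 (10xxxxxx ✓), payload 001100.
Byte 3: 0xB7 = 10110111 (10xxxxxx ✓), payload 110111.
Concatenate: 1101001100110111 = 0xD337 (16 bits → U+D337).

U+D337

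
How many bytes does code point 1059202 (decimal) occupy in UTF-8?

4

U+102982 = 0x102982. UTF-8 uses 1 byte below 0x80, 2 below 0x800, 3 below 0x10000, 4 up to 0x10FFFF. 0x102982 is in U+10000–U+10FFFF → 4 bytes.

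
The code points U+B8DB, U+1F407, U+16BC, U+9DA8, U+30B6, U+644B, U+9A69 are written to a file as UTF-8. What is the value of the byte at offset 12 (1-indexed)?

1-indexed offset 12 is 0-indexed offset 11.
U+B8DB → 3-byte form EB A3 9B at offsets 0–2.
U+1F407 → 4-byte form F0 9F 90 87 at offsets 3–6.
U+16BC → 3-byte form E1 9A BC at offsets 7–9.
U+9DA8 → 3-byte form E9 B6 A8 at offsets 10–12.
Offset 11 falls in char 4's range; it's byte 2 of E9 B6 A8 = 0xB6.

0xB6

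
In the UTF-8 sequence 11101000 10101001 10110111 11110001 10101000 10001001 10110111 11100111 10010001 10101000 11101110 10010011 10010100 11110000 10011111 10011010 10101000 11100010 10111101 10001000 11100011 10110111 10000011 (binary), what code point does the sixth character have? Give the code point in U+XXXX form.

Offset 0: leading byte 0xE8 = 11101000 → 3-byte char #1 = E8 A9 B7.
Offset 3: leading byte 0xF1 = 11110001 → 4-byte char #2 = F1 A8 89 B7.
Offset 7: leading byte 0xE7 = 11100111 → 3-byte char #3 = E7 91 A8.
Offset 10: leading byte 0xEE = 11101110 → 3-byte char #4 = EE 93 94.
Offset 13: leading byte 0xF0 = 11110000 → 4-byte char #5 = F0 9F 9A A8.
Offset 17: leading byte 0xE2 = 11100010 → 3-byte char #6 = E2 BD 88.
Leading byte 0xE2 = 11100010 matches 1110xxxx → 3-byte sequence.
Byte 1: 0xE2 = 11100010, payload 0010 (4 bits).
Byte 2: 0xBD = 10111101 (10xxxxxx ✓), payload 111101.
Byte 3: 0x88 = 10001000 (10xxxxxx ✓), payload 001000.
Concatenate: 0010111101001000 = 0x2F48 (16 bits → U+2F48).

U+2F48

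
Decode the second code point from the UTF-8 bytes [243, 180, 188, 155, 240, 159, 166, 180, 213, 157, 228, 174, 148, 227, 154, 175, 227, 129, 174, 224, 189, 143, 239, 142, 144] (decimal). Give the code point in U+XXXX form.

Offset 0: leading byte 0xF3 = 11110011 → 4-byte char #1 = F3 B4 BC 9B.
Offset 4: leading byte 0xF0 = 11110000 → 4-byte char #2 = F0 9F A6 B4.
Leading byte 0xF0 = 11110000 matches 11110xxx → 4-byte sequence.
Byte 1: 0xF0 = 11110000, payload 000 (3 bits).
Byte 2: 0x9F = 10011111 (10xxxxxx ✓), payload 011111.
Byte 3: 0xA6 = 10100110 (10xxxxxx ✓), payload 100110.
Byte 4: 0xB4 = 10110100 (10xxxxxx ✓), payload 110100.
Concatenate: 000011111100110110100 = 0x1F9B4 (21 bits → U+1F9B4).

U+1F9B4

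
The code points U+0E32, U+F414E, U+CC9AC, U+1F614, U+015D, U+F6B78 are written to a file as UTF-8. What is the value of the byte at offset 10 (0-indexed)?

U+0E32 → 3-byte form E0 B8 B2 at offsets 0–2.
U+F414E → 4-byte form F3 B4 85 8E at offsets 3–6.
U+CC9AC → 4-byte form F3 8C A6 AC at offsets 7–10.
Offset 10 falls in char 3's range; it's byte 4 of F3 8C A6 AC = 0xAC.

0xAC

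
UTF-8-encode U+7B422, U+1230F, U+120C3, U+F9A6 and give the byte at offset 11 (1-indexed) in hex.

1-indexed offset 11 is 0-indexed offset 10.
U+7B422 → 4-byte form F1 BB 90 A2 at offsets 0–3.
U+1230F → 4-byte form F0 92 8C 8F at offsets 4–7.
U+120C3 → 4-byte form F0 92 83 83 at offsets 8–11.
Offset 10 falls in char 3's range; it's byte 3 of F0 92 83 83 = 0x83.

0x83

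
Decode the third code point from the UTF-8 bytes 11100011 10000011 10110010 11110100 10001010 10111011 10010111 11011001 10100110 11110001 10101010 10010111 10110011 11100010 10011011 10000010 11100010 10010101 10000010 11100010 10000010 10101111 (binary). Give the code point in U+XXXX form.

Offset 0: leading byte 0xE3 = 11100011 → 3-byte char #1 = E3 83 B2.
Offset 3: leading byte 0xF4 = 11110100 → 4-byte char #2 = F4 8A BB 97.
Offset 7: leading byte 0xD9 = 11011001 → 2-byte char #3 = D9 A6.
Leading byte 0xD9 = 11011001 matches 110xxxxx → 2-byte sequence.
Byte 1: 0xD9 = 11011001, payload 11001 (5 bits).
Byte 2: 0xA6 = 10100110 (10xxxxxx ✓), payload 100110.
Concatenate: 11001100110 = 0x666 (11 bits → U+0666).

U+0666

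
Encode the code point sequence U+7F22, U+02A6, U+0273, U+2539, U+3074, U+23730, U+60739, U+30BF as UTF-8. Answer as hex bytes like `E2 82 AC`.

E7 BC A2 CA A6 C9 B3 E2 94 B9 E3 81 B4 F0 A3 9C B0 F1 A0 9C B9 E3 82 BF

U+7F22: 3-byte form → E7 BC A2.
U+02A6: 2-byte form → CA A6.
U+0273: 2-byte form → C9 B3.
U+2539: 3-byte form → E2 94 B9.
U+3074: 3-byte form → E3 81 B4.
U+23730: 4-byte form → F0 A3 9C B0.
U+60739: 4-byte form → F1 A0 9C B9.
U+30BF: 3-byte form → E3 82 BF.
Concatenated (24 bytes): E7 BC A2 CA A6 C9 B3 E2 94 B9 E3 81 B4 F0 A3 9C B0 F1 A0 9C B9 E3 82 BF.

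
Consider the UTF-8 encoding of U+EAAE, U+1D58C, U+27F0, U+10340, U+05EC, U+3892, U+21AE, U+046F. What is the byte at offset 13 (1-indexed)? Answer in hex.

0x8D

1-indexed offset 13 is 0-indexed offset 12.
U+EAAE → 3-byte form EE AA AE at offsets 0–2.
U+1D58C → 4-byte form F0 9D 96 8C at offsets 3–6.
U+27F0 → 3-byte form E2 9F B0 at offsets 7–9.
U+10340 → 4-byte form F0 90 8D 80 at offsets 10–13.
Offset 12 falls in char 4's range; it's byte 3 of F0 90 8D 80 = 0x8D.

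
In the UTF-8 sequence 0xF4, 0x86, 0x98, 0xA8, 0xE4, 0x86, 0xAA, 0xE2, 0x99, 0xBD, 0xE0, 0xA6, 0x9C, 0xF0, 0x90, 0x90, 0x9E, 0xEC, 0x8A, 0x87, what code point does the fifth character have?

U+1041E

Offset 0: leading byte 0xF4 = 11110100 → 4-byte char #1 = F4 86 98 A8.
Offset 4: leading byte 0xE4 = 11100100 → 3-byte char #2 = E4 86 AA.
Offset 7: leading byte 0xE2 = 11100010 → 3-byte char #3 = E2 99 BD.
Offset 10: leading byte 0xE0 = 11100000 → 3-byte char #4 = E0 A6 9C.
Offset 13: leading byte 0xF0 = 11110000 → 4-byte char #5 = F0 90 90 9E.
Leading byte 0xF0 = 11110000 matches 11110xxx → 4-byte sequence.
Byte 1: 0xF0 = 11110000, payload 000 (3 bits).
Byte 2: 0x90 = 10010000 (10xxxxxx ✓), payload 010000.
Byte 3: 0x90 = 10010000 (10xxxxxx ✓), payload 010000.
Byte 4: 0x9E = 10011110 (10xxxxxx ✓), payload 011110.
Concatenate: 000010000010000011110 = 0x1041E (21 bits → U+1041E).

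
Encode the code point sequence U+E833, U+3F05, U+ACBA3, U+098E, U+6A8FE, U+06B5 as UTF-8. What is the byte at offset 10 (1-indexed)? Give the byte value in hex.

1-indexed offset 10 is 0-indexed offset 9.
U+E833 → 3-byte form EE A0 B3 at offsets 0–2.
U+3F05 → 3-byte form E3 BC 85 at offsets 3–5.
U+ACBA3 → 4-byte form F2 AC AE A3 at offsets 6–9.
Offset 9 falls in char 3's range; it's byte 4 of F2 AC AE A3 = 0xA3.

0xA3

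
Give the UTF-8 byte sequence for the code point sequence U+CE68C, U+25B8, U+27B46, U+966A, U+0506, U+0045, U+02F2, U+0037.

F3 8E 9A 8C E2 96 B8 F0 A7 AD 86 E9 99 AA D4 86 45 CB B2 37

U+CE68C: 4-byte form → F3 8E 9A 8C.
U+25B8: 3-byte form → E2 96 B8.
U+27B46: 4-byte form → F0 A7 AD 86.
U+966A: 3-byte form → E9 99 AA.
U+0506: 2-byte form → D4 86.
U+0045: 1-byte form → 45.
U+02F2: 2-byte form → CB B2.
U+0037: 1-byte form → 37.
Concatenated (20 bytes): F3 8E 9A 8C E2 96 B8 F0 A7 AD 86 E9 99 AA D4 86 45 CB B2 37.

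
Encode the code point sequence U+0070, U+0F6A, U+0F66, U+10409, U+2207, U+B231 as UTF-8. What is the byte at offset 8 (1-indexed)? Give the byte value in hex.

0xF0

1-indexed offset 8 is 0-indexed offset 7.
U+0070 → 1-byte form 70 at offsets 0–0.
U+0F6A → 3-byte form E0 BD AA at offsets 1–3.
U+0F66 → 3-byte form E0 BD A6 at offsets 4–6.
U+10409 → 4-byte form F0 90 90 89 at offsets 7–10.
Offset 7 falls in char 4's range; it's byte 1 of F0 90 90 89 = 0xF0.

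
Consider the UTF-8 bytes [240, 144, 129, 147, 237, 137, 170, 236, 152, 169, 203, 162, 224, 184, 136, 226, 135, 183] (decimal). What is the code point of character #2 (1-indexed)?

Offset 0: leading byte 0xF0 = 11110000 → 4-byte char #1 = F0 90 81 93.
Offset 4: leading byte 0xED = 11101101 → 3-byte char #2 = ED 89 AA.
Leading byte 0xED = 11101101 matches 1110xxxx → 3-byte sequence.
Byte 1: 0xED = 11101101, payload 1101 (4 bits).
Byte 2: 0x89 = 10001001 (10xxxxxx ✓), payload 001001.
Byte 3: 0xAA = 10101010 (10xxxxxx ✓), payload 101010.
Concatenate: 1101001001101010 = 0xD26A (16 bits → U+D26A).

U+D26A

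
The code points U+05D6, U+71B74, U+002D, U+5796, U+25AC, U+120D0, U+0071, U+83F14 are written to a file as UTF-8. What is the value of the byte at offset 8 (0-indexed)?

0x9E

U+05D6 → 2-byte form D7 96 at offsets 0–1.
U+71B74 → 4-byte form F1 B1 AD B4 at offsets 2–5.
U+002D → 1-byte form 2D at offsets 6–6.
U+5796 → 3-byte form E5 9E 96 at offsets 7–9.
Offset 8 falls in char 4's range; it's byte 2 of E5 9E 96 = 0x9E.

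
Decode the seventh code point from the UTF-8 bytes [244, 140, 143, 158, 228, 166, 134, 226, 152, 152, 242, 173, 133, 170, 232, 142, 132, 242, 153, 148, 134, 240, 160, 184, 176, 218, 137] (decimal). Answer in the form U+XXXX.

U+20E30

Offset 0: leading byte 0xF4 = 11110100 → 4-byte char #1 = F4 8C 8F 9E.
Offset 4: leading byte 0xE4 = 11100100 → 3-byte char #2 = E4 A6 86.
Offset 7: leading byte 0xE2 = 11100010 → 3-byte char #3 = E2 98 98.
Offset 10: leading byte 0xF2 = 11110010 → 4-byte char #4 = F2 AD 85 AA.
Offset 14: leading byte 0xE8 = 11101000 → 3-byte char #5 = E8 8E 84.
Offset 17: leading byte 0xF2 = 11110010 → 4-byte char #6 = F2 99 94 86.
Offset 21: leading byte 0xF0 = 11110000 → 4-byte char #7 = F0 A0 B8 B0.
Leading byte 0xF0 = 11110000 matches 11110xxx → 4-byte sequence.
Byte 1: 0xF0 = 11110000, payload 000 (3 bits).
Byte 2: 0xA0 = 10100000 (10xxxxxx ✓), payload 100000.
Byte 3: 0xB8 = 10111000 (10xxxxxx ✓), payload 111000.
Byte 4: 0xB0 = 10110000 (10xxxxxx ✓), payload 110000.
Concatenate: 000100000111000110000 = 0x20E30 (21 bits → U+20E30).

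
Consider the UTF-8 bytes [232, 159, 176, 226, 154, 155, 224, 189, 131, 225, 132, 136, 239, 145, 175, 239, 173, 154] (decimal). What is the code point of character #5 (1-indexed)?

Offset 0: leading byte 0xE8 = 11101000 → 3-byte char #1 = E8 9F B0.
Offset 3: leading byte 0xE2 = 11100010 → 3-byte char #2 = E2 9A 9B.
Offset 6: leading byte 0xE0 = 11100000 → 3-byte char #3 = E0 BD 83.
Offset 9: leading byte 0xE1 = 11100001 → 3-byte char #4 = E1 84 88.
Offset 12: leading byte 0xEF = 11101111 → 3-byte char #5 = EF 91 AF.
Leading byte 0xEF = 11101111 matches 1110xxxx → 3-byte sequence.
Byte 1: 0xEF = 11101111, payload 1111 (4 bits).
Byte 2: 0x91 = 10010001 (10xxxxxx ✓), payload 010001.
Byte 3: 0xAF = 10101111 (10xxxxxx ✓), payload 101111.
Concatenate: 1111010001101111 = 0xF46F (16 bits → U+F46F).

U+F46F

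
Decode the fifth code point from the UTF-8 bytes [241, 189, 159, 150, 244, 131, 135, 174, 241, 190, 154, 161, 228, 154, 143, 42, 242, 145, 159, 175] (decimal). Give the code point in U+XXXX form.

U+002A

Offset 0: leading byte 0xF1 = 11110001 → 4-byte char #1 = F1 BD 9F 96.
Offset 4: leading byte 0xF4 = 11110100 → 4-byte char #2 = F4 83 87 AE.
Offset 8: leading byte 0xF1 = 11110001 → 4-byte char #3 = F1 BE 9A A1.
Offset 12: leading byte 0xE4 = 11100100 → 3-byte char #4 = E4 9A 8F.
Offset 15: leading byte 0x2A = 00101010 → 1-byte char #5 = 2A.
Leading byte 0x2A = 00101010 matches 0xxxxxxx → 1-byte sequence.
Byte 1: 0x2A = 00101010, payload 0101010 (7 bits).
Concatenate: 0101010 = 0x2A (7 bits → U+002A).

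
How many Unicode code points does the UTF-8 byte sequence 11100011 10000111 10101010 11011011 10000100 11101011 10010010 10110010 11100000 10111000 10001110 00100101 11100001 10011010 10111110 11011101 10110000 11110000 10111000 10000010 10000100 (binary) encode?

8

Byte at offset 0: 0xE3 = 11100011 → 3-byte char (#1). Advance 3.
Byte at offset 3: 0xDB = 11011011 → 2-byte char (#2). Advance 2.
Byte at offset 5: 0xEB = 11101011 → 3-byte char (#3). Advance 3.
Byte at offset 8: 0xE0 = 11100000 → 3-byte char (#4). Advance 3.
Byte at offset 11: 0x25 = 00100101 → 1-byte char (#5). Advance 1.
Byte at offset 12: 0xE1 = 11100001 → 3-byte char (#6). Advance 3.
Byte at offset 15: 0xDD = 11011101 → 2-byte char (#7). Advance 2.
Byte at offset 17: 0xF0 = 11110000 → 4-byte char (#8). Advance 4.
Reached end at offset 21 after 8 code points.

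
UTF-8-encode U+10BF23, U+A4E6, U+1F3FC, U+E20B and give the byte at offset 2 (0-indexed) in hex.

0xBC

U+10BF23 → 4-byte form F4 8B BC A3 at offsets 0–3.
Offset 2 falls in char 1's range; it's byte 3 of F4 8B BC A3 = 0xBC.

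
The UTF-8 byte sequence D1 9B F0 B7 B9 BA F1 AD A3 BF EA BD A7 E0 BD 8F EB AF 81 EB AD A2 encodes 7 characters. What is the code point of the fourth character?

U+AF67

Offset 0: leading byte 0xD1 = 11010001 → 2-byte char #1 = D1 9B.
Offset 2: leading byte 0xF0 = 11110000 → 4-byte char #2 = F0 B7 B9 BA.
Offset 6: leading byte 0xF1 = 11110001 → 4-byte char #3 = F1 AD A3 BF.
Offset 10: leading byte 0xEA = 11101010 → 3-byte char #4 = EA BD A7.
Leading byte 0xEA = 11101010 matches 1110xxxx → 3-byte sequence.
Byte 1: 0xEA = 11101010, payload 1010 (4 bits).
Byte 2: 0xBD = 10111101 (10xxxxxx ✓), payload 111101.
Byte 3: 0xA7 = 10100111 (10xxxxxx ✓), payload 100111.
Concatenate: 1010111101100111 = 0xAF67 (16 bits → U+AF67).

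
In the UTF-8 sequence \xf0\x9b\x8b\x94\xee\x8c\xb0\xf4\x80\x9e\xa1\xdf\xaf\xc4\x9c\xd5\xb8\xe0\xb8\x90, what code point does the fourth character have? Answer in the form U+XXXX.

Offset 0: leading byte 0xF0 = 11110000 → 4-byte char #1 = F0 9B 8B 94.
Offset 4: leading byte 0xEE = 11101110 → 3-byte char #2 = EE 8C B0.
Offset 7: leading byte 0xF4 = 11110100 → 4-byte char #3 = F4 80 9E A1.
Offset 11: leading byte 0xDF = 11011111 → 2-byte char #4 = DF AF.
Leading byte 0xDF = 11011111 matches 110xxxxx → 2-byte sequence.
Byte 1: 0xDF = 11011111, payload 11111 (5 bits).
Byte 2: 0xAF = 10101111 (10xxxxxx ✓), payload 101111.
Concatenate: 11111101111 = 0x7EF (11 bits → U+07EF).

U+07EF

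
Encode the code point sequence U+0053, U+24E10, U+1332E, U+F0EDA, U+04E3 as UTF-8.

53 F0 A4 B8 90 F0 93 8C AE F3 B0 BB 9A D3 A3

U+0053: 1-byte form → 53.
U+24E10: 4-byte form → F0 A4 B8 90.
U+1332E: 4-byte form → F0 93 8C AE.
U+F0EDA: 4-byte form → F3 B0 BB 9A.
U+04E3: 2-byte form → D3 A3.
Concatenated (15 bytes): 53 F0 A4 B8 90 F0 93 8C AE F3 B0 BB 9A D3 A3.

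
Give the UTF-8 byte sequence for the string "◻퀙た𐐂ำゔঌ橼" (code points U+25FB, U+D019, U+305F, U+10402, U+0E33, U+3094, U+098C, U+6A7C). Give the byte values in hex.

U+25FB: 3-byte form → E2 97 BB.
U+D019: 3-byte form → ED 80 99.
U+305F: 3-byte form → E3 81 9F.
U+10402: 4-byte form → F0 90 90 82.
U+0E33: 3-byte form → E0 B8 B3.
U+3094: 3-byte form → E3 82 94.
U+098C: 3-byte form → E0 A6 8C.
U+6A7C: 3-byte form → E6 A9 BC.
Concatenated (25 bytes): E2 97 BB ED 80 99 E3 81 9F F0 90 90 82 E0 B8 B3 E3 82 94 E0 A6 8C E6 A9 BC.

E2 97 BB ED 80 99 E3 81 9F F0 90 90 82 E0 B8 B3 E3 82 94 E0 A6 8C E6 A9 BC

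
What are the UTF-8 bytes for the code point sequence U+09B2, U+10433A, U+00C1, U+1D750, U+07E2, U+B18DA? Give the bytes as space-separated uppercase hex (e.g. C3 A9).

U+09B2: 3-byte form → E0 A6 B2.
U+10433A: 4-byte form → F4 84 8C BA.
U+00C1: 2-byte form → C3 81.
U+1D750: 4-byte form → F0 9D 9D 90.
U+07E2: 2-byte form → DF A2.
U+B18DA: 4-byte form → F2 B1 A3 9A.
Concatenated (19 bytes): E0 A6 B2 F4 84 8C BA C3 81 F0 9D 9D 90 DF A2 F2 B1 A3 9A.

E0 A6 B2 F4 84 8C BA C3 81 F0 9D 9D 90 DF A2 F2 B1 A3 9A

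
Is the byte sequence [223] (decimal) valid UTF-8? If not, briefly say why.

invalid (sequence truncated)

Leading byte 0xDF = 11011111 → 2-byte form, but only 1 byte is present.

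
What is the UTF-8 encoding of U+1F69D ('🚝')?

F0 9F 9A 9D

U+1F69D = 0x1F69D = 128669 decimal. In range U+10000–U+10FFFF → 4-byte form: 11110xxx 10xxxxxx 10xxxxxx 10xxxxxx.
Binary (21 bits): 000011111011010011101.
Split 3+6+6+6: 000 | 011111 | 011010 | 011101.
Byte 1: 11110000 = 0xF0.
Byte 2: 10011111 = 0x9F.
Byte 3: 10011010 = 0x9A.
Byte 4: 10011101 = 0x9D.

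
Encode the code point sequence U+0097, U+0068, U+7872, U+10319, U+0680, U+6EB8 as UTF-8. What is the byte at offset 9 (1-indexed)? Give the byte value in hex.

0x8C

1-indexed offset 9 is 0-indexed offset 8.
U+0097 → 2-byte form C2 97 at offsets 0–1.
U+0068 → 1-byte form 68 at offsets 2–2.
U+7872 → 3-byte form E7 A1 B2 at offsets 3–5.
U+10319 → 4-byte form F0 90 8C 99 at offsets 6–9.
Offset 8 falls in char 4's range; it's byte 3 of F0 90 8C 99 = 0x8C.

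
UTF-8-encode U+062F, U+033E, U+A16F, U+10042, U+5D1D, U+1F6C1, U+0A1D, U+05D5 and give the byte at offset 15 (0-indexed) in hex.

U+062F → 2-byte form D8 AF at offsets 0–1.
U+033E → 2-byte form CC BE at offsets 2–3.
U+A16F → 3-byte form EA 85 AF at offsets 4–6.
U+10042 → 4-byte form F0 90 81 82 at offsets 7–10.
U+5D1D → 3-byte form E5 B4 9D at offsets 11–13.
U+1F6C1 → 4-byte form F0 9F 9B 81 at offsets 14–17.
Offset 15 falls in char 6's range; it's byte 2 of F0 9F 9B 81 = 0x9F.

0x9F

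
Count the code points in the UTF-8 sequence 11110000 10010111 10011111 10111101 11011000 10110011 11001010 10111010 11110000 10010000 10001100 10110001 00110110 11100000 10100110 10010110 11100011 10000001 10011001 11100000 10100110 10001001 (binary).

8

Byte at offset 0: 0xF0 = 11110000 → 4-byte char (#1). Advance 4.
Byte at offset 4: 0xD8 = 11011000 → 2-byte char (#2). Advance 2.
Byte at offset 6: 0xCA = 11001010 → 2-byte char (#3). Advance 2.
Byte at offset 8: 0xF0 = 11110000 → 4-byte char (#4). Advance 4.
Byte at offset 12: 0x36 = 00110110 → 1-byte char (#5). Advance 1.
Byte at offset 13: 0xE0 = 11100000 → 3-byte char (#6). Advance 3.
Byte at offset 16: 0xE3 = 11100011 → 3-byte char (#7). Advance 3.
Byte at offset 19: 0xE0 = 11100000 → 3-byte char (#8). Advance 3.
Reached end at offset 22 after 8 code points.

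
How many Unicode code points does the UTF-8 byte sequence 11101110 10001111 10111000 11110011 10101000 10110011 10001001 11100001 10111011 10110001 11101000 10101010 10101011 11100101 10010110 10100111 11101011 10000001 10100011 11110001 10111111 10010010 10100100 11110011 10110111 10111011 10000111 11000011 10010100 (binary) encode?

Byte at offset 0: 0xEE = 11101110 → 3-byte char (#1). Advance 3.
Byte at offset 3: 0xF3 = 11110011 → 4-byte char (#2). Advance 4.
Byte at offset 7: 0xE1 = 11100001 → 3-byte char (#3). Advance 3.
Byte at offset 10: 0xE8 = 11101000 → 3-byte char (#4). Advance 3.
Byte at offset 13: 0xE5 = 11100101 → 3-byte char (#5). Advance 3.
Byte at offset 16: 0xEB = 11101011 → 3-byte char (#6). Advance 3.
Byte at offset 19: 0xF1 = 11110001 → 4-byte char (#7). Advance 4.
Byte at offset 23: 0xF3 = 11110011 → 4-byte char (#8). Advance 4.
Byte at offset 27: 0xC3 = 11000011 → 2-byte char (#9). Advance 2.
Reached end at offset 29 after 9 code points.

9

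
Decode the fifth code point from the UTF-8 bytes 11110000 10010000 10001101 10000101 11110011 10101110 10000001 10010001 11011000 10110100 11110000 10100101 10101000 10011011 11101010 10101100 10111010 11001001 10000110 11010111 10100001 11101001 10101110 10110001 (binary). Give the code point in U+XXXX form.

Offset 0: leading byte 0xF0 = 11110000 → 4-byte char #1 = F0 90 8D 85.
Offset 4: leading byte 0xF3 = 11110011 → 4-byte char #2 = F3 AE 81 91.
Offset 8: leading byte 0xD8 = 11011000 → 2-byte char #3 = D8 B4.
Offset 10: leading byte 0xF0 = 11110000 → 4-byte char #4 = F0 A5 A8 9B.
Offset 14: leading byte 0xEA = 11101010 → 3-byte char #5 = EA AC BA.
Leading byte 0xEA = 11101010 matches 1110xxxx → 3-byte sequence.
Byte 1: 0xEA = 11101010, payload 1010 (4 bits).
Byte 2: 0xAC = 10101100 (10xxxxxx ✓), payload 101100.
Byte 3: 0xBA = 10111010 (10xxxxxx ✓), payload 111010.
Concatenate: 1010101100111010 = 0xAB3A (16 bits → U+AB3A).

U+AB3A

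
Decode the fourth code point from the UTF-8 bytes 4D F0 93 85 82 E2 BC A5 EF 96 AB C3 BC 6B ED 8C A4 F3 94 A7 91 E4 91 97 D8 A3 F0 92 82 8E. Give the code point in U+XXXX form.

Offset 0: leading byte 0x4D = 01001101 → 1-byte char #1 = 4D.
Offset 1: leading byte 0xF0 = 11110000 → 4-byte char #2 = F0 93 85 82.
Offset 5: leading byte 0xE2 = 11100010 → 3-byte char #3 = E2 BC A5.
Offset 8: leading byte 0xEF = 11101111 → 3-byte char #4 = EF 96 AB.
Leading byte 0xEF = 11101111 matches 1110xxxx → 3-byte sequence.
Byte 1: 0xEF = 11101111, payload 1111 (4 bits).
Byte 2: 0x96 = 10010110 (10xxxxxx ✓), payload 010110.
Byte 3: 0xAB = 10101011 (10xxxxxx ✓), payload 101011.
Concatenate: 1111010110101011 = 0xF5AB (16 bits → U+F5AB).

U+F5AB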